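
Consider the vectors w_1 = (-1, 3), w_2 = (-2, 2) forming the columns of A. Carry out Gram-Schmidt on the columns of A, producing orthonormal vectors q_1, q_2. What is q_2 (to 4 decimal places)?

q_2 = (-0.9487, -0.3162)

q_1 = w_1/‖w_1‖ = (-1, 3)/3.1623 = (-0.3162, 0.9487).
r_{12} = q_1·w_2 = 2.5298.
u_2 = w_2 − 2.5298·q_1 = (-1.2000, -0.4000).
‖u_2‖ = 1.2649, so q_2 = (-0.9487, -0.3162).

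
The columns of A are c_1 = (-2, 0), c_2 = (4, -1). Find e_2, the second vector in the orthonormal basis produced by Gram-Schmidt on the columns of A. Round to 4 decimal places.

c_1 = (-2, 0); ‖c_1‖ = 2.0000, so e_1 = (-1.0000, 0.0000).
e_1·c_2 = (-1.0000)·4 + 0.0000·(-1) = -4.0000.
u_2 = c_2 + 4.0000·e_1 = (0.0000, -1.0000).
‖u_2‖ = 1.0000, so e_2 = (0.0000, -1.0000).

e_2 = (0.0000, -1.0000)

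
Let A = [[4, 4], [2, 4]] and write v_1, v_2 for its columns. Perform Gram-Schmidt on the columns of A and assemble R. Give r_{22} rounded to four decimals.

v_1 = (4, 2); ‖v_1‖ = 4.4721, so q_1 = (0.8944, 0.4472).
q_1·v_2 = 0.8944·4 + 0.4472·4 = 5.3666.
u_2 = v_2 − 5.3666·q_1 = (-0.8000, 1.6000).
r_{22} = ‖u_2‖ = 1.7889.

r_{22} = 1.7889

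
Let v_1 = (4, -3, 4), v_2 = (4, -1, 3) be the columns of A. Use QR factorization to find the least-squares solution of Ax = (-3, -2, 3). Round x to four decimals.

x = (1.7810, -2.1619)

v_1 = (4, -3, 4); ‖v_1‖ = 6.4031, so e_1 = (0.6247, -0.4685, 0.6247).
e_1·v_2 = 0.6247·4 + (-0.4685)·(-1) + 0.6247·3 = 4.8414.
u_2 = v_2 − 4.8414·e_1 = (0.9756, 1.2683, -0.0244).
‖u_2‖ = 1.6003, so e_2 = (0.6096, 0.7925, -0.0152).
Qᵀb = (0.9370, -3.4597).
Back-substitute: x_2 = -3.4597/1.6003 = -2.1619.
x_1 = (0.9370 − 4.8414·(-2.1619))/6.4031 = 1.7810.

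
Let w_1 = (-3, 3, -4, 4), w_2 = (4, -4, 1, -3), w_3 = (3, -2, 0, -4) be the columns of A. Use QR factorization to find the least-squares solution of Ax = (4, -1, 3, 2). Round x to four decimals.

w_1 = (-3, 3, -4, 4); ‖w_1‖ = 7.0711, so e_1 = (-0.4243, 0.4243, -0.5657, 0.5657).
e_1·w_2 = (-0.4243)·4 + 0.4243·(-4) + (-0.5657)·1 + 0.5657·(-3) = -5.6569.
u_2 = w_2 + 5.6569·e_1 = (1.6000, -1.6000, -2.2000, 0.2000).
‖u_2‖ = 3.1623, so e_2 = (0.5060, -0.5060, -0.6957, 0.0632).
e_1·w_3 = (-0.4243)·3 + 0.4243·(-2) + (-0.5657)·0 + 0.5657·(-4) = -4.3841; e_2·w_3 = 0.5060·3 + (-0.5060)·(-2) + (-0.6957)·0 + 0.0632·(-4) = 2.2768.
u_3 = w_3 + 4.3841·e_1 − 2.2768·e_2 = (-0.0120, 1.0120, -0.8960, -1.6640).
‖u_3‖ = 2.1438, so e_3 = (-0.0056, 0.4721, -0.4179, -0.7762).
Qᵀb = (-2.6870, 0.5692, -3.3006).
Back-substitute: x_3 = -3.3006/2.1438 = -1.5396.
x_2 = (0.5692 − 2.2768·(-1.5396))/3.1623 = 1.2885.
x_1 = (-2.6870 + 5.6569·1.2885 + 4.3841·(-1.5396))/7.0711 = -0.3037.

x = (-0.3037, 1.2885, -1.5396)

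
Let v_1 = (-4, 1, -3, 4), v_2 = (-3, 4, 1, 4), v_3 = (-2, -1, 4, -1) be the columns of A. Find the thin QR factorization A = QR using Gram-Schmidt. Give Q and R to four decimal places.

v_1 = (-4, 1, -3, 4); ‖v_1‖ = 6.4807, so e_1 = (-0.6172, 0.1543, -0.4629, 0.6172).
e_1·v_2 = (-0.6172)·(-3) + 0.1543·4 + (-0.4629)·1 + 0.6172·4 = 4.4748.
u_2 = v_2 − 4.4748·e_1 = (-0.2381, 3.3095, 3.0714, 1.2381).
‖u_2‖ = 4.6879, so e_2 = (-0.0508, 0.7060, 0.6552, 0.2641).
e_1·v_3 = (-0.6172)·(-2) + 0.1543·(-1) + (-0.4629)·4 + 0.6172·(-1) = -1.3887; e_2·v_3 = (-0.0508)·(-2) + 0.7060·(-1) + 0.6552·4 + 0.2641·(-1) = 1.7522.
u_3 = v_3 + 1.3887·e_1 − 1.7522·e_2 = (-2.7681, -2.0228, 2.2091, -0.6056).
‖u_3‖ = 4.1232, so e_3 = (-0.6714, -0.4906, 0.5358, -0.1469).

Q = [[-0.6172, -0.0508, -0.6714], [0.1543, 0.7060, -0.4906], [-0.4629, 0.6552, 0.5358], [0.6172, 0.2641, -0.1469]], R = [[6.4807, 4.4748, -1.3887], [0.0000, 4.6879, 1.7522], [0.0000, 0.0000, 4.1232]]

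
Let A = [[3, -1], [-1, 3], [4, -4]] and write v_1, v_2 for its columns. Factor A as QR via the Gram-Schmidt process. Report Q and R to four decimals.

q_1 = v_1/‖v_1‖ = (3, -1, 4)/5.0990 = (0.5883, -0.1961, 0.7845).
r_{12} = q_1·v_2 = -4.3146.
u_2 = v_2 + 4.3146·q_1 = (1.5385, 2.1538, -0.6154).
‖u_2‖ = 2.7175, so q_2 = (0.5661, 0.7926, -0.2265).

Q = [[0.5883, 0.5661], [-0.1961, 0.7926], [0.7845, -0.2265]], R = [[5.0990, -4.3146], [0.0000, 2.7175]]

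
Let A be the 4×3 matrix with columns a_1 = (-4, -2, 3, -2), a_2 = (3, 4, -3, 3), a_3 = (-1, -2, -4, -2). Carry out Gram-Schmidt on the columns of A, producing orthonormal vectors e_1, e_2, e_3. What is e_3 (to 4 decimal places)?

e_1 = a_1/‖a_1‖ = (-4, -2, 3, -2)/5.7446 = (-0.6963, -0.3482, 0.5222, -0.3482).
r_{12} = e_1·a_2 = -6.0927.
u_2 = a_2 + 6.0927·e_1 = (-1.2424, 1.8788, 0.1818, 0.8788).
‖u_2‖ = 2.4246, so e_2 = (-0.5124, 0.7749, 0.0750, 0.3624).
r_{13} = e_1·a_3 = 0.0000; r_{23} = e_2·a_3 = -2.0622.
u_3 = a_3 − 0.0000·e_1 + 2.0622·e_2 = (-2.0567, -0.4021, -3.8454, -1.2526).
‖u_3‖ = 4.5549, so e_3 = (-0.4515, -0.0883, -0.8442, -0.2750).

e_3 = (-0.4515, -0.0883, -0.8442, -0.2750)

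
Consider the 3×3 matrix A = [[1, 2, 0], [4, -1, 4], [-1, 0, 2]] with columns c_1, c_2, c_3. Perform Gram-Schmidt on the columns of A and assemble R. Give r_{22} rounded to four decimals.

r_{22} = 2.1858

c_1 = (1, 4, -1); ‖c_1‖ = 4.2426, so q_1 = (0.2357, 0.9428, -0.2357).
q_1·c_2 = 0.2357·2 + 0.9428·(-1) + (-0.2357)·0 = -0.4714.
u_2 = c_2 + 0.4714·q_1 = (2.1111, -0.5556, -0.1111).
r_{22} = ‖u_2‖ = 2.1858.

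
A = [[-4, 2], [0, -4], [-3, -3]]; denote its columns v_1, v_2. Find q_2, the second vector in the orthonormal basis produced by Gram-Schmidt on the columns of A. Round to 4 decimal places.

q_2 = (0.4014, -0.7433, -0.5352)

v_1 = (-4, 0, -3); ‖v_1‖ = 5.0000, so q_1 = (-0.8000, 0.0000, -0.6000).
q_1·v_2 = (-0.8000)·2 + 0.0000·(-4) + (-0.6000)·(-3) = 0.2000.
u_2 = v_2 − 0.2000·q_1 = (2.1600, -4.0000, -2.8800).
‖u_2‖ = 5.3814, so q_2 = (0.4014, -0.7433, -0.5352).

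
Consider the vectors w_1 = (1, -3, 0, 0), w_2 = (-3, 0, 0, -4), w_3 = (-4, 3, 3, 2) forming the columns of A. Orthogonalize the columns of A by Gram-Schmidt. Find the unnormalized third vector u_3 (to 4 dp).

q_1 = w_1/‖w_1‖ = (1, -3, 0, 0)/3.1623 = (0.3162, -0.9487, 0.0000, 0.0000).
r_{12} = q_1·w_2 = -0.9487.
u_2 = w_2 + 0.9487·q_1 = (-2.7000, -0.9000, 0.0000, -4.0000).
‖u_2‖ = 4.9092, so q_2 = (-0.5500, -0.1833, 0.0000, -0.8148).
r_{13} = q_1·w_3 = -4.1110; r_{23} = q_2·w_3 = 0.0204.
u_3 = w_3 + 4.1110·q_1 − 0.0204·q_2 = (-2.6888, -0.8963, 3.0000, 2.0166).

u_3 = (-2.6888, -0.8963, 3.0000, 2.0166)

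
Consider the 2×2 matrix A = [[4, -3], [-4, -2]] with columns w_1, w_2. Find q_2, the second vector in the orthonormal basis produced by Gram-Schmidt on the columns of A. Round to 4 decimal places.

w_1 = (4, -4); ‖w_1‖ = 5.6569, so q_1 = (0.7071, -0.7071).
q_1·w_2 = 0.7071·(-3) + (-0.7071)·(-2) = -0.7071.
u_2 = w_2 + 0.7071·q_1 = (-2.5000, -2.5000).
‖u_2‖ = 3.5355, so q_2 = (-0.7071, -0.7071).

q_2 = (-0.7071, -0.7071)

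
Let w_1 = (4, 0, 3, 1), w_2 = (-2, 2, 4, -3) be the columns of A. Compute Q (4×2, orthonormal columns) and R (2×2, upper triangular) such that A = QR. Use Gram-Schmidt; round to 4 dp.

w_1 = (4, 0, 3, 1); ‖w_1‖ = 5.0990, so e_1 = (0.7845, 0.0000, 0.5883, 0.1961).
e_1·w_2 = 0.7845·(-2) + 0.0000·2 + 0.5883·4 + 0.1961·(-3) = 0.1961.
u_2 = w_2 − 0.1961·e_1 = (-2.1538, 2.0000, 3.8846, -3.0385).
‖u_2‖ = 5.7412, so e_2 = (-0.3752, 0.3484, 0.6766, -0.5292).

Q = [[0.7845, -0.3752], [0.0000, 0.3484], [0.5883, 0.6766], [0.1961, -0.5292]], R = [[5.0990, 0.1961], [0.0000, 5.7412]]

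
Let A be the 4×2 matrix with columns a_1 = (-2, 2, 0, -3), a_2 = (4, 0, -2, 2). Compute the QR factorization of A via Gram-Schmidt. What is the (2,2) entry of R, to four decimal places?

q_1 = a_1/‖a_1‖ = (-2, 2, 0, -3)/4.1231 = (-0.4851, 0.4851, 0.0000, -0.7276).
r_{12} = q_1·a_2 = -3.3955.
u_2 = a_2 + 3.3955·q_1 = (2.3529, 1.6471, -2.0000, -0.4706).
r_{22} = ‖u_2‖ = 3.5314.

r_{22} = 3.5314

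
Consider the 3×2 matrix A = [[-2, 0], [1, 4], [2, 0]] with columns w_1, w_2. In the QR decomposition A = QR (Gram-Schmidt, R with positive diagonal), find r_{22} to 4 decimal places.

r_{22} = 3.7712

w_1 = (-2, 1, 2); ‖w_1‖ = 3.0000, so q_1 = (-0.6667, 0.3333, 0.6667).
q_1·w_2 = (-0.6667)·0 + 0.3333·4 + 0.6667·0 = 1.3333.
u_2 = w_2 − 1.3333·q_1 = (0.8889, 3.5556, -0.8889).
r_{22} = ‖u_2‖ = 3.7712.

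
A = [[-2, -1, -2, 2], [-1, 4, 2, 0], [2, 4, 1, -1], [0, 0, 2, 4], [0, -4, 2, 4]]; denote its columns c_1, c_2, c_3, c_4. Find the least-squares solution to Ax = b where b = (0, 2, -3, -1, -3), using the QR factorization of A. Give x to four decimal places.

x = (-1.6017, -0.0585, 0.4998, -0.7945)

c_1 = (-2, -1, 2, 0, 0); ‖c_1‖ = 3.0000, so e_1 = (-0.6667, -0.3333, 0.6667, 0.0000, 0.0000).
e_1·c_2 = (-0.6667)·(-1) + (-0.3333)·4 + 0.6667·4 + 0.0000·0 + 0.0000·(-4) = 2.0000.
u_2 = c_2 − 2.0000·e_1 = (0.3333, 4.6667, 2.6667, 0.0000, -4.0000).
‖u_2‖ = 6.7082, so e_2 = (0.0497, 0.6957, 0.3975, 0.0000, -0.5963).
e_1·c_3 = (-0.6667)·(-2) + (-0.3333)·2 + 0.6667·1 + 0.0000·2 + 0.0000·2 = 1.3333; e_2·c_3 = 0.0497·(-2) + 0.6957·2 + 0.3975·1 + 0.0000·2 + (-0.5963)·2 = 0.4969.
u_3 = c_3 − 1.3333·e_1 − 0.4969·e_2 = (-1.1358, 2.0988, -0.0864, 2.0000, 2.2963).
‖u_3‖ = 3.8698, so e_3 = (-0.2935, 0.5423, -0.0223, 0.5168, 0.5934).
e_1·c_4 = (-0.6667)·2 + (-0.3333)·0 + 0.6667·(-1) + 0.0000·4 + 0.0000·4 = -2.0000; e_2·c_4 = 0.0497·2 + 0.6957·0 + 0.3975·(-1) + 0.0000·4 + (-0.5963)·4 = -2.6833; e_3·c_4 = (-0.2935)·2 + 0.5423·0 + (-0.0223)·(-1) + 0.5168·4 + 0.5934·4 = 3.8762.
u_4 = c_4 + 2.0000·e_1 + 2.6833·e_2 − 3.8762·e_3 = (1.9377, -0.9022, 1.4866, 1.9967, 0.0999).
‖u_4‖ = 3.2826, so e_4 = (0.5903, -0.2749, 0.4529, 0.6083, 0.0304).
Qᵀb = (-2.6667, 1.9876, -1.1453, -2.6079).
Back-substitute: x_4 = -2.6079/3.2826 = -0.7945.
x_3 = (-1.1453 − 3.8762·(-0.7945))/3.8698 = 0.4998.
x_2 = (1.9876 − 0.4969·0.4998 + 2.6833·(-0.7945))/6.7082 = -0.0585.
x_1 = (-2.6667 − 2.0000·(-0.0585) − 1.3333·0.4998 + 2.0000·(-0.7945))/3.0000 = -1.6017.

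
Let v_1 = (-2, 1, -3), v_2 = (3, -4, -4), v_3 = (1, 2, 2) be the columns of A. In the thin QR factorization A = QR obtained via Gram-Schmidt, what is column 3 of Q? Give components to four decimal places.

e_1 = v_1/‖v_1‖ = (-2, 1, -3)/3.7417 = (-0.5345, 0.2673, -0.8018).
r_{12} = e_1·v_2 = 0.5345.
u_2 = v_2 − 0.5345·e_1 = (3.2857, -4.1429, -3.5714).
‖u_2‖ = 6.3808, so e_2 = (0.5149, -0.6493, -0.5597).
r_{13} = e_1·v_3 = -1.6036; r_{23} = e_2·v_3 = -1.9030.
u_3 = v_3 + 1.6036·e_1 + 1.9030·e_2 = (1.1228, 1.1930, -0.3509).
‖u_3‖ = 1.6754, so e_3 = (0.6702, 0.7121, -0.2094).

e_3 = (0.6702, 0.7121, -0.2094)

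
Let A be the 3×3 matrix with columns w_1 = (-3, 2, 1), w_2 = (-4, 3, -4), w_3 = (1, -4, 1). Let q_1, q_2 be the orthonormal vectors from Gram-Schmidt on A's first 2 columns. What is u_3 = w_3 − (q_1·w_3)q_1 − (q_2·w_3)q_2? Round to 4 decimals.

u_3 = (-1.5132, -2.2011, -0.1376)

w_1 = (-3, 2, 1); ‖w_1‖ = 3.7417, so q_1 = (-0.8018, 0.5345, 0.2673).
q_1·w_2 = (-0.8018)·(-4) + 0.5345·3 + 0.2673·(-4) = 3.7417.
u_2 = w_2 − 3.7417·q_1 = (-1.0000, 1.0000, -5.0000).
‖u_2‖ = 5.1962, so q_2 = (-0.1925, 0.1925, -0.9623).
q_1·w_3 = (-0.8018)·1 + 0.5345·(-4) + 0.2673·1 = -2.6726; q_2·w_3 = (-0.1925)·1 + 0.1925·(-4) + (-0.9623)·1 = -1.9245.
u_3 = w_3 + 2.6726·q_1 + 1.9245·q_2 = (-1.5132, -2.2011, -0.1376).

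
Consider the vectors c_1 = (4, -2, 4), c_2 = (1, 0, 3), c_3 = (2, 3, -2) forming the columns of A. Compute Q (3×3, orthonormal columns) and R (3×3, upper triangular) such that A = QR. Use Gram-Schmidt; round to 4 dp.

e_1 = c_1/‖c_1‖ = (4, -2, 4)/6.0000 = (0.6667, -0.3333, 0.6667).
r_{12} = e_1·c_2 = 2.6667.
u_2 = c_2 − 2.6667·e_1 = (-0.7778, 0.8889, 1.2222).
‖u_2‖ = 1.6997, so e_2 = (-0.4576, 0.5230, 0.7191).
r_{13} = e_1·c_3 = -1.0000; r_{23} = e_2·c_3 = -0.7845.
u_3 = c_3 + 1.0000·e_1 + 0.7845·e_2 = (2.3077, 3.0769, -0.7692).
‖u_3‖ = 3.9223, so e_3 = (0.5883, 0.7845, -0.1961).

Q = [[0.6667, -0.4576, 0.5883], [-0.3333, 0.5230, 0.7845], [0.6667, 0.7191, -0.1961]], R = [[6.0000, 2.6667, -1.0000], [0.0000, 1.6997, -0.7845], [0.0000, 0.0000, 3.9223]]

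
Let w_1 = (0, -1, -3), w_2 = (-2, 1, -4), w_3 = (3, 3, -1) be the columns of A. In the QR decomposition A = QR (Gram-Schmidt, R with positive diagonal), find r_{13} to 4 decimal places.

w_1 = (0, -1, -3); ‖w_1‖ = 3.1623, so q_1 = (0.0000, -0.3162, -0.9487).
r_{13} = q_1·w_3 = 0.0000.

r_{13} = 0.0000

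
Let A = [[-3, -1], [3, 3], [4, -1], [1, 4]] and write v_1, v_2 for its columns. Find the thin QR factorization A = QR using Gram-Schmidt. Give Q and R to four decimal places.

Q = [[-0.5071, 0.0060], [0.5071, 0.4121], [0.6761, -0.4957], [0.1690, 0.7645]], R = [[5.9161, 2.0284], [0.0000, 4.7839]]

e_1 = v_1/‖v_1‖ = (-3, 3, 4, 1)/5.9161 = (-0.5071, 0.5071, 0.6761, 0.1690).
r_{12} = e_1·v_2 = 2.0284.
u_2 = v_2 − 2.0284·e_1 = (0.0286, 1.9714, -2.3714, 3.6571).
‖u_2‖ = 4.7839, so e_2 = (0.0060, 0.4121, -0.4957, 0.7645).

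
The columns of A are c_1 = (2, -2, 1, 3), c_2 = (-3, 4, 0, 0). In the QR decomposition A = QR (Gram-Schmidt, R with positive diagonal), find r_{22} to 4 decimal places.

q_1 = c_1/‖c_1‖ = (2, -2, 1, 3)/4.2426 = (0.4714, -0.4714, 0.2357, 0.7071).
r_{12} = q_1·c_2 = -3.2998.
u_2 = c_2 + 3.2998·q_1 = (-1.4444, 2.4444, 0.7778, 2.3333).
r_{22} = ‖u_2‖ = 3.7565.

r_{22} = 3.7565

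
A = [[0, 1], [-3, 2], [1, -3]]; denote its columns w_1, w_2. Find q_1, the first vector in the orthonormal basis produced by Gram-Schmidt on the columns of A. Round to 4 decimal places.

w_1 = (0, -3, 1); ‖w_1‖ = 3.1623, so q_1 = (0.0000, -0.9487, 0.3162).

q_1 = (0.0000, -0.9487, 0.3162)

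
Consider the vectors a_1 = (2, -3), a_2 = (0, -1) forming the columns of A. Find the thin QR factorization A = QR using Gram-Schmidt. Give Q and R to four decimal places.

Q = [[0.5547, -0.8321], [-0.8321, -0.5547]], R = [[3.6056, 0.8321], [0.0000, 0.5547]]

e_1 = a_1/‖a_1‖ = (2, -3)/3.6056 = (0.5547, -0.8321).
r_{12} = e_1·a_2 = 0.8321.
u_2 = a_2 − 0.8321·e_1 = (-0.4615, -0.3077).
‖u_2‖ = 0.5547, so e_2 = (-0.8321, -0.5547).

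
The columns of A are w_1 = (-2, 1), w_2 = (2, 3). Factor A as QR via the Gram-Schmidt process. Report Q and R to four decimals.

w_1 = (-2, 1); ‖w_1‖ = 2.2361, so e_1 = (-0.8944, 0.4472).
e_1·w_2 = (-0.8944)·2 + 0.4472·3 = -0.4472.
u_2 = w_2 + 0.4472·e_1 = (1.6000, 3.2000).
‖u_2‖ = 3.5777, so e_2 = (0.4472, 0.8944).

Q = [[-0.8944, 0.4472], [0.4472, 0.8944]], R = [[2.2361, -0.4472], [0.0000, 3.5777]]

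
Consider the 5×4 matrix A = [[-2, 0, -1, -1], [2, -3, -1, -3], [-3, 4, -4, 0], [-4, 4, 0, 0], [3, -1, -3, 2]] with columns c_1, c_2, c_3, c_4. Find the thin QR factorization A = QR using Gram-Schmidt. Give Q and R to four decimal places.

Q = [[-0.3086, -0.5745, -0.4875, 0.5717], [0.3086, -0.4037, -0.4604, -0.6785], [-0.4629, 0.4425, -0.5940, -0.2362], [-0.6172, 0.1553, 0.1435, -0.1851], [0.4629, 0.5357, -0.4207, 0.3505]], R = [[6.4807, -5.7092, 0.4629, 0.3086], [0.0000, 3.0667, -2.3990, 2.8571], [0.0000, 0.0000, 4.5859, 1.0274], [0.0000, 0.0000, 0.0000, 2.1648]]

c_1 = (-2, 2, -3, -4, 3); ‖c_1‖ = 6.4807, so e_1 = (-0.3086, 0.3086, -0.4629, -0.6172, 0.4629).
e_1·c_2 = (-0.3086)·0 + 0.3086·(-3) + (-0.4629)·4 + (-0.6172)·4 + 0.4629·(-1) = -5.7092.
u_2 = c_2 + 5.7092·e_1 = (-1.7619, -1.2381, 1.3571, 0.4762, 1.6429).
‖u_2‖ = 3.0667, so e_2 = (-0.5745, -0.4037, 0.4425, 0.1553, 0.5357).
e_1·c_3 = (-0.3086)·(-1) + 0.3086·(-1) + (-0.4629)·(-4) + (-0.6172)·0 + 0.4629·(-3) = 0.4629; e_2·c_3 = (-0.5745)·(-1) + (-0.4037)·(-1) + 0.4425·(-4) + 0.1553·0 + 0.5357·(-3) = -2.3990.
u_3 = c_3 − 0.4629·e_1 + 2.3990·e_2 = (-2.2354, -2.1114, -2.7241, 0.6582, -1.9291).
‖u_3‖ = 4.5859, so e_3 = (-0.4875, -0.4604, -0.5940, 0.1435, -0.4207).
e_1·c_4 = (-0.3086)·(-1) + 0.3086·(-3) + (-0.4629)·0 + (-0.6172)·0 + 0.4629·2 = 0.3086; e_2·c_4 = (-0.5745)·(-1) + (-0.4037)·(-3) + 0.4425·0 + 0.1553·0 + 0.5357·2 = 2.8571; e_3·c_4 = (-0.4875)·(-1) + (-0.4604)·(-3) + (-0.5940)·0 + 0.1435·0 + (-0.4207)·2 = 1.0274.
u_4 = c_4 − 0.3086·e_1 − 2.8571·e_2 − 1.0274·e_3 = (1.2375, -1.4688, -0.5113, -0.4006, 0.7588).
‖u_4‖ = 2.1648, so e_4 = (0.5717, -0.6785, -0.2362, -0.1851, 0.3505).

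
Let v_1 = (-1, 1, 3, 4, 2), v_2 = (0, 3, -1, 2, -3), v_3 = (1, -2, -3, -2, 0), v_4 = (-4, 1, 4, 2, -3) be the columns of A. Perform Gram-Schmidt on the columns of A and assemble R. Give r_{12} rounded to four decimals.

e_1 = v_1/‖v_1‖ = (-1, 1, 3, 4, 2)/5.5678 = (-0.1796, 0.1796, 0.5388, 0.7184, 0.3592).
r_{12} = e_1·v_2 = 0.3592.

r_{12} = 0.3592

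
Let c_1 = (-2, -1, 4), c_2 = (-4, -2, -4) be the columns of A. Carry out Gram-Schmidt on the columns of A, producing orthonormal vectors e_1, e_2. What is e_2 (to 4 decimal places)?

c_1 = (-2, -1, 4); ‖c_1‖ = 4.5826, so e_1 = (-0.4364, -0.2182, 0.8729).
e_1·c_2 = (-0.4364)·(-4) + (-0.2182)·(-2) + 0.8729·(-4) = -1.3093.
u_2 = c_2 + 1.3093·e_1 = (-4.5714, -2.2857, -2.8571).
‖u_2‖ = 5.8554, so e_2 = (-0.7807, -0.3904, -0.4880).

e_2 = (-0.7807, -0.3904, -0.4880)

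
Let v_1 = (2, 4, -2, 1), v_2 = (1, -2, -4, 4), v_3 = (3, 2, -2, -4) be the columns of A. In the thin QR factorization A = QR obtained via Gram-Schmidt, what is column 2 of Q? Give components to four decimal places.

e_1 = v_1/‖v_1‖ = (2, 4, -2, 1)/5.0000 = (0.4000, 0.8000, -0.4000, 0.2000).
r_{12} = e_1·v_2 = 1.2000.
u_2 = v_2 − 1.2000·e_1 = (0.5200, -2.9600, -3.5200, 3.7600).
‖u_2‖ = 5.9632, so e_2 = (0.0872, -0.4964, -0.5903, 0.6305).

e_2 = (0.0872, -0.4964, -0.5903, 0.6305)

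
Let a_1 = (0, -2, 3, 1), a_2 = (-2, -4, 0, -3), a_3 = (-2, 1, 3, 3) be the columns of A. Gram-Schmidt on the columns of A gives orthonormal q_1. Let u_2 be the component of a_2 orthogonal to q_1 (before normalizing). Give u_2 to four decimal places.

u_2 = (-2.0000, -3.2857, -1.0714, -3.3571)

q_1 = a_1/‖a_1‖ = (0, -2, 3, 1)/3.7417 = (0.0000, -0.5345, 0.8018, 0.2673).
r_{12} = q_1·a_2 = 1.3363.
u_2 = a_2 − 1.3363·q_1 = (-2.0000, -3.2857, -1.0714, -3.3571).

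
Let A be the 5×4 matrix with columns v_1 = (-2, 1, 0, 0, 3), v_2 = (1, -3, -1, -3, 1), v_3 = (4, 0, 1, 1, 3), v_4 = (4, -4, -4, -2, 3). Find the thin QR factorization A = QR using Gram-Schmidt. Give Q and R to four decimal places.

v_1 = (-2, 1, 0, 0, 3); ‖v_1‖ = 3.7417, so e_1 = (-0.5345, 0.2673, 0.0000, 0.0000, 0.8018).
e_1·v_2 = (-0.5345)·1 + 0.2673·(-3) + 0.0000·(-1) + 0.0000·(-3) + 0.8018·1 = -0.5345.
u_2 = v_2 + 0.5345·e_1 = (0.7143, -2.8571, -1.0000, -3.0000, 1.4286).
‖u_2‖ = 4.5513, so e_2 = (0.1569, -0.6278, -0.2197, -0.6592, 0.3139).
e_1·v_3 = (-0.5345)·4 + 0.2673·0 + 0.0000·1 + 0.0000·1 + 0.8018·3 = 0.2673; e_2·v_3 = 0.1569·4 + (-0.6278)·0 + (-0.2197)·1 + (-0.6592)·1 + 0.3139·3 = 0.6905.
u_3 = v_3 − 0.2673·e_1 − 0.6905·e_2 = (4.0345, 0.3621, 1.1517, 1.4552, 2.5690).
‖u_3‖ = 5.1431, so e_3 = (0.7844, 0.0704, 0.2239, 0.2829, 0.4995).
e_1·v_4 = (-0.5345)·4 + 0.2673·(-4) + 0.0000·(-4) + 0.0000·(-2) + 0.8018·3 = -0.8018; e_2·v_4 = 0.1569·4 + (-0.6278)·(-4) + (-0.2197)·(-4) + (-0.6592)·(-2) + 0.3139·3 = 6.2776; e_3·v_4 = 0.7844·4 + 0.0704·(-4) + 0.2239·(-4) + 0.2829·(-2) + 0.4995·3 = 2.8930.
u_4 = v_4 + 0.8018·e_1 − 6.2776·e_2 − 2.8930·e_3 = (0.3168, -0.0485, -3.2685, 1.3194, 0.2273).
‖u_4‖ = 3.5466, so e_4 = (0.0893, -0.0137, -0.9216, 0.3720, 0.0641).

Q = [[-0.5345, 0.1569, 0.7844, 0.0893], [0.2673, -0.6278, 0.0704, -0.0137], [0.0000, -0.2197, 0.2239, -0.9216], [0.0000, -0.6592, 0.2829, 0.3720], [0.8018, 0.3139, 0.4995, 0.0641]], R = [[3.7417, -0.5345, 0.2673, -0.8018], [0.0000, 4.5513, 0.6905, 6.2776], [0.0000, 0.0000, 5.1431, 2.8930], [0.0000, 0.0000, 0.0000, 3.5466]]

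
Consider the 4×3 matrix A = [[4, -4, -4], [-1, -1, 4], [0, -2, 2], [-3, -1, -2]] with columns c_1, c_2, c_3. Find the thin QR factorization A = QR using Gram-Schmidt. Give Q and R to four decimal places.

q_1 = c_1/‖c_1‖ = (4, -1, 0, -3)/5.0990 = (0.7845, -0.1961, 0.0000, -0.5883).
r_{12} = q_1·c_2 = -2.3534.
u_2 = c_2 + 2.3534·q_1 = (-2.1538, -1.4615, -2.0000, -2.3846).
‖u_2‖ = 4.0573, so q_2 = (-0.5309, -0.3602, -0.4929, -0.5877).
r_{13} = q_1·c_3 = -2.7456; r_{23} = q_2·c_3 = 0.8721.
u_3 = c_3 + 2.7456·q_1 − 0.8721·q_2 = (-1.3832, 3.7757, 2.4299, -3.1028).
‖u_3‖ = 5.6304, so q_3 = (-0.2457, 0.6706, 0.4316, -0.5511).

Q = [[0.7845, -0.5309, -0.2457], [-0.1961, -0.3602, 0.6706], [0.0000, -0.4929, 0.4316], [-0.5883, -0.5877, -0.5511]], R = [[5.0990, -2.3534, -2.7456], [0.0000, 4.0573, 0.8721], [0.0000, 0.0000, 5.6304]]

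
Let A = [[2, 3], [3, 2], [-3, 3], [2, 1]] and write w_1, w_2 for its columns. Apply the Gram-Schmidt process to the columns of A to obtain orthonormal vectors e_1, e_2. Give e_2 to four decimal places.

e_2 = (0.5571, 0.3031, 0.7619, 0.1311)

e_1 = w_1/‖w_1‖ = (2, 3, -3, 2)/5.0990 = (0.3922, 0.5883, -0.5883, 0.3922).
r_{12} = e_1·w_2 = 0.9806.
u_2 = w_2 − 0.9806·e_1 = (2.6154, 1.4231, 3.5769, 0.6154).
‖u_2‖ = 4.6945, so e_2 = (0.5571, 0.3031, 0.7619, 0.1311).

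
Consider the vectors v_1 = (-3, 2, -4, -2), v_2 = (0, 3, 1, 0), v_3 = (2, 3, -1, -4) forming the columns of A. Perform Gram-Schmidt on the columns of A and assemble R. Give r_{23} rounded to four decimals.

r_{23} = 2.3139

e_1 = v_1/‖v_1‖ = (-3, 2, -4, -2)/5.7446 = (-0.5222, 0.3482, -0.6963, -0.3482).
r_{12} = e_1·v_2 = 0.3482.
u_2 = v_2 − 0.3482·e_1 = (0.1818, 2.8788, 1.2424, 0.1212).
‖u_2‖ = 3.1431, so e_2 = (0.0578, 0.9159, 0.3953, 0.0386).
r_{23} = e_2·v_3 = 2.3139.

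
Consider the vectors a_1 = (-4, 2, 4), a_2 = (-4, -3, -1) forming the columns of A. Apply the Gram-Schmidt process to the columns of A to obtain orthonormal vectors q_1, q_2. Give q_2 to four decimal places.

a_1 = (-4, 2, 4); ‖a_1‖ = 6.0000, so q_1 = (-0.6667, 0.3333, 0.6667).
q_1·a_2 = (-0.6667)·(-4) + 0.3333·(-3) + 0.6667·(-1) = 1.0000.
u_2 = a_2 − 1.0000·q_1 = (-3.3333, -3.3333, -1.6667).
‖u_2‖ = 5.0000, so q_2 = (-0.6667, -0.6667, -0.3333).

q_2 = (-0.6667, -0.6667, -0.3333)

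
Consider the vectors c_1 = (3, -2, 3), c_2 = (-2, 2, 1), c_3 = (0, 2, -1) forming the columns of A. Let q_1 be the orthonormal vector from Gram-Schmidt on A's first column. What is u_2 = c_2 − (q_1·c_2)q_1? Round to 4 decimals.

c_1 = (3, -2, 3); ‖c_1‖ = 4.6904, so q_1 = (0.6396, -0.4264, 0.6396).
q_1·c_2 = 0.6396·(-2) + (-0.4264)·2 + 0.6396·1 = -1.4924.
u_2 = c_2 + 1.4924·q_1 = (-1.0455, 1.3636, 1.9545).

u_2 = (-1.0455, 1.3636, 1.9545)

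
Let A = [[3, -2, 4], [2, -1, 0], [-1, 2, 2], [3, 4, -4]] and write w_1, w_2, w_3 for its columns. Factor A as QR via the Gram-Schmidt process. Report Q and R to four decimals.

Q = [[0.6255, -0.4538, 0.5491], [0.4170, -0.2356, -0.1708], [-0.2085, 0.4189, 0.8006], [0.6255, 0.7504, -0.1684]], R = [[4.7958, 0.4170, -0.4170], [0.0000, 4.9826, -3.9791], [0.0000, 0.0000, 4.4714]]

w_1 = (3, 2, -1, 3); ‖w_1‖ = 4.7958, so e_1 = (0.6255, 0.4170, -0.2085, 0.6255).
e_1·w_2 = 0.6255·(-2) + 0.4170·(-1) + (-0.2085)·2 + 0.6255·4 = 0.4170.
u_2 = w_2 − 0.4170·e_1 = (-2.2609, -1.1739, 2.0870, 3.7391).
‖u_2‖ = 4.9826, so e_2 = (-0.4538, -0.2356, 0.4189, 0.7504).
e_1·w_3 = 0.6255·4 + 0.4170·0 + (-0.2085)·2 + 0.6255·(-4) = -0.4170; e_2·w_3 = (-0.4538)·4 + (-0.2356)·0 + 0.4189·2 + 0.7504·(-4) = -3.9791.
u_3 = w_3 + 0.4170·e_1 + 3.9791·e_2 = (2.4553, -0.7636, 3.5797, -0.7531).
‖u_3‖ = 4.4714, so e_3 = (0.5491, -0.1708, 0.8006, -0.1684).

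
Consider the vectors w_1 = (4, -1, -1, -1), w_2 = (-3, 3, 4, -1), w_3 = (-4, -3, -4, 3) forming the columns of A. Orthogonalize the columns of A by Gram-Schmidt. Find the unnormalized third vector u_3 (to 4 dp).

w_1 = (4, -1, -1, -1); ‖w_1‖ = 4.3589, so e_1 = (0.9177, -0.2294, -0.2294, -0.2294).
e_1·w_2 = 0.9177·(-3) + (-0.2294)·3 + (-0.2294)·4 + (-0.2294)·(-1) = -4.1295.
u_2 = w_2 + 4.1295·e_1 = (0.7895, 2.0526, 3.0526, -1.9474).
‖u_2‖ = 4.2364, so e_2 = (0.1864, 0.4845, 0.7206, -0.4597).
e_1·w_3 = 0.9177·(-4) + (-0.2294)·(-3) + (-0.2294)·(-4) + (-0.2294)·3 = -2.7530; e_2·w_3 = 0.1864·(-4) + 0.4845·(-3) + 0.7206·(-4) + (-0.4597)·3 = -6.4603.
u_3 = w_3 + 2.7530·e_1 + 6.4603·e_2 = (-0.2698, -0.5015, 0.0235, -0.6012).

u_3 = (-0.2698, -0.5015, 0.0235, -0.6012)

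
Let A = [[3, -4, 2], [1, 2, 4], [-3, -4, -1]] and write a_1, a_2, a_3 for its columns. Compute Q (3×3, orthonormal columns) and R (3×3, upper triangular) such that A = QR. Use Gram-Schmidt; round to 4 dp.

a_1 = (3, 1, -3); ‖a_1‖ = 4.3589, so e_1 = (0.6882, 0.2294, -0.6882).
e_1·a_2 = 0.6882·(-4) + 0.2294·2 + (-0.6882)·(-4) = 0.4588.
u_2 = a_2 − 0.4588·e_1 = (-4.3158, 1.8947, -3.6842).
‖u_2‖ = 5.9824, so e_2 = (-0.7214, 0.3167, -0.6158).
e_1·a_3 = 0.6882·2 + 0.2294·4 + (-0.6882)·(-1) = 2.9824; e_2·a_3 = (-0.7214)·2 + 0.3167·4 + (-0.6158)·(-1) = 0.4399.
u_3 = a_3 − 2.9824·e_1 − 0.4399·e_2 = (0.2647, 3.1765, 1.3235).
‖u_3‖ = 3.4513, so e_3 = (0.0767, 0.9204, 0.3835).

Q = [[0.6882, -0.7214, 0.0767], [0.2294, 0.3167, 0.9204], [-0.6882, -0.6158, 0.3835]], R = [[4.3589, 0.4588, 2.9824], [0.0000, 5.9824, 0.4399], [0.0000, 0.0000, 3.4513]]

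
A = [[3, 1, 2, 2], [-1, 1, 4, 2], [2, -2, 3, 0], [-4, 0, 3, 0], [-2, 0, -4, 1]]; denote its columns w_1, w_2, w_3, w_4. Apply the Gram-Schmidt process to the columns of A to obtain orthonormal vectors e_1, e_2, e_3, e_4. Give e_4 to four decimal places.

w_1 = (3, -1, 2, -4, -2); ‖w_1‖ = 5.8310, so e_1 = (0.5145, -0.1715, 0.3430, -0.6860, -0.3430).
e_1·w_2 = 0.5145·1 + (-0.1715)·1 + 0.3430·(-2) + (-0.6860)·0 + (-0.3430)·0 = -0.3430.
u_2 = w_2 + 0.3430·e_1 = (1.1765, 0.9412, -1.8824, -0.2353, -0.1176).
‖u_2‖ = 2.4254, so e_2 = (0.4851, 0.3881, -0.7761, -0.0970, -0.0485).
e_1·w_3 = 0.5145·2 + (-0.1715)·4 + 0.3430·3 + (-0.6860)·3 + (-0.3430)·(-4) = 0.6860; e_2·w_3 = 0.4851·2 + 0.3881·4 + (-0.7761)·3 + (-0.0970)·3 + (-0.0485)·(-4) = 0.0970.
u_3 = w_3 − 0.6860·e_1 − 0.0970·e_2 = (1.6000, 4.0800, 2.8400, 3.4800, -3.7600).
‖u_3‖ = 7.3157, so e_3 = (0.2187, 0.5577, 0.3882, 0.4757, -0.5140).
e_1·w_4 = 0.5145·2 + (-0.1715)·2 + 0.3430·0 + (-0.6860)·0 + (-0.3430)·1 = 0.3430; e_2·w_4 = 0.4851·2 + 0.3881·2 + (-0.7761)·0 + (-0.0970)·0 + (-0.0485)·1 = 1.6977; e_3·w_4 = 0.2187·2 + 0.5577·2 + 0.3882·0 + 0.4757·0 + (-0.5140)·1 = 1.0389.
u_4 = w_4 − 0.3430·e_1 − 1.6977·e_2 − 1.0389·e_3 = (0.7728, 0.8206, 0.7967, -0.0942, 1.7339).
‖u_4‖ = 2.2183, so e_4 = (0.3484, 0.3699, 0.3592, -0.0425, 0.7817).

e_4 = (0.3484, 0.3699, 0.3592, -0.0425, 0.7817)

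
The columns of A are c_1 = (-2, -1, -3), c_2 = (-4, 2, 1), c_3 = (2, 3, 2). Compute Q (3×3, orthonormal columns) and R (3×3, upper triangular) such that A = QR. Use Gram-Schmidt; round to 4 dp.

Q = [[-0.5345, -0.7916, 0.2962], [-0.2673, 0.4908, 0.8293], [-0.8018, 0.3641, -0.4739]], R = [[3.7417, 0.8018, -3.4744], [0.0000, 4.5119, 0.6174], [0.0000, 0.0000, 2.1325]]

c_1 = (-2, -1, -3); ‖c_1‖ = 3.7417, so e_1 = (-0.5345, -0.2673, -0.8018).
e_1·c_2 = (-0.5345)·(-4) + (-0.2673)·2 + (-0.8018)·1 = 0.8018.
u_2 = c_2 − 0.8018·e_1 = (-3.5714, 2.2143, 1.6429).
‖u_2‖ = 4.5119, so e_2 = (-0.7916, 0.4908, 0.3641).
e_1·c_3 = (-0.5345)·2 + (-0.2673)·3 + (-0.8018)·2 = -3.4744; e_2·c_3 = (-0.7916)·2 + 0.4908·3 + 0.3641·2 = 0.6174.
u_3 = c_3 + 3.4744·e_1 − 0.6174·e_2 = (0.6316, 1.7684, -1.0105).
‖u_3‖ = 2.1325, so e_3 = (0.2962, 0.8293, -0.4739).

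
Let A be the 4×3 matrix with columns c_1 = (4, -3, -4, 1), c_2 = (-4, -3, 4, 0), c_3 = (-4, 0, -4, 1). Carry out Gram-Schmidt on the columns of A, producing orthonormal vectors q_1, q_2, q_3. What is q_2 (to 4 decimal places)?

q_2 = (-0.3395, -0.8711, 0.3395, 0.1028)

c_1 = (4, -3, -4, 1); ‖c_1‖ = 6.4807, so q_1 = (0.6172, -0.4629, -0.6172, 0.1543).
q_1·c_2 = 0.6172·(-4) + (-0.4629)·(-3) + (-0.6172)·4 + 0.1543·0 = -3.5490.
u_2 = c_2 + 3.5490·q_1 = (-1.8095, -4.6429, 1.8095, 0.5476).
‖u_2‖ = 5.3296, so q_2 = (-0.3395, -0.8711, 0.3395, 0.1028).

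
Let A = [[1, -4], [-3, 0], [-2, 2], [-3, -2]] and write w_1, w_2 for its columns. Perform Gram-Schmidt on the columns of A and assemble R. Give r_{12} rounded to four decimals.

w_1 = (1, -3, -2, -3); ‖w_1‖ = 4.7958, so e_1 = (0.2085, -0.6255, -0.4170, -0.6255).
r_{12} = e_1·w_2 = -0.4170.

r_{12} = -0.4170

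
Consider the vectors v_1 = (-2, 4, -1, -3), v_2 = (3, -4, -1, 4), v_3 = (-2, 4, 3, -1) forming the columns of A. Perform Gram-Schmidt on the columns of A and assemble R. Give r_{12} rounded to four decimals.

e_1 = v_1/‖v_1‖ = (-2, 4, -1, -3)/5.4772 = (-0.3651, 0.7303, -0.1826, -0.5477).
r_{12} = e_1·v_2 = -6.0249.

r_{12} = -6.0249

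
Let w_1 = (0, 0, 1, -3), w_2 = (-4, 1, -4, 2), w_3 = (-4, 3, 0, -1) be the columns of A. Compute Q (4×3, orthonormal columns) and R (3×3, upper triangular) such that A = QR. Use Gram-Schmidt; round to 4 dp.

w_1 = (0, 0, 1, -3); ‖w_1‖ = 3.1623, so q_1 = (0.0000, 0.0000, 0.3162, -0.9487).
q_1·w_2 = 0.0000·(-4) + 0.0000·1 + 0.3162·(-4) + (-0.9487)·2 = -3.1623.
u_2 = w_2 + 3.1623·q_1 = (-4.0000, 1.0000, -3.0000, -1.0000).
‖u_2‖ = 5.1962, so q_2 = (-0.7698, 0.1925, -0.5774, -0.1925).
q_1·w_3 = 0.0000·(-4) + 0.0000·3 + 0.3162·0 + (-0.9487)·(-1) = 0.9487; q_2·w_3 = (-0.7698)·(-4) + 0.1925·3 + (-0.5774)·0 + (-0.1925)·(-1) = 3.8490.
u_3 = w_3 − 0.9487·q_1 − 3.8490·q_2 = (-1.0370, 2.2593, 1.9222, 0.6407).
‖u_3‖ = 3.2071, so q_3 = (-0.3234, 0.7045, 0.5994, 0.1998).

Q = [[0.0000, -0.7698, -0.3234], [0.0000, 0.1925, 0.7045], [0.3162, -0.5774, 0.5994], [-0.9487, -0.1925, 0.1998]], R = [[3.1623, -3.1623, 0.9487], [0.0000, 5.1962, 3.8490], [0.0000, 0.0000, 3.2071]]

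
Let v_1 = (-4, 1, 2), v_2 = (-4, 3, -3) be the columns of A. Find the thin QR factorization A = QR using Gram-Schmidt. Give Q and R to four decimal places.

Q = [[-0.8729, -0.2991], [0.2182, 0.4674], [0.4364, -0.8319]], R = [[4.5826, 2.8368], [0.0000, 5.0943]]

e_1 = v_1/‖v_1‖ = (-4, 1, 2)/4.5826 = (-0.8729, 0.2182, 0.4364).
r_{12} = e_1·v_2 = 2.8368.
u_2 = v_2 − 2.8368·e_1 = (-1.5238, 2.3810, -4.2381).
‖u_2‖ = 5.0943, so e_2 = (-0.2991, 0.4674, -0.8319).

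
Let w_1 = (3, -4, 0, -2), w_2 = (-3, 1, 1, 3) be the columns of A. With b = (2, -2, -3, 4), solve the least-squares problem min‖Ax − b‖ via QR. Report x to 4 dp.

x = (0.6347, 0.6530)

q_1 = w_1/‖w_1‖ = (3, -4, 0, -2)/5.3852 = (0.5571, -0.7428, 0.0000, -0.3714).
r_{12} = q_1·w_2 = -3.5282.
u_2 = w_2 + 3.5282·q_1 = (-1.0345, -1.6207, 1.0000, 1.6897).
‖u_2‖ = 2.7480, so q_2 = (-0.3764, -0.5898, 0.3639, 0.6149).
Qᵀb = (1.1142, 1.7944).
Back-substitute: x_2 = 1.7944/2.7480 = 0.6530.
x_1 = (1.1142 + 3.5282·0.6530)/5.3852 = 0.6347.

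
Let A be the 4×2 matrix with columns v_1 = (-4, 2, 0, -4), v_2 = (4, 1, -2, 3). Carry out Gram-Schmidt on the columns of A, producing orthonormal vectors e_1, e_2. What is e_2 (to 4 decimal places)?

v_1 = (-4, 2, 0, -4); ‖v_1‖ = 6.0000, so e_1 = (-0.6667, 0.3333, 0.0000, -0.6667).
e_1·v_2 = (-0.6667)·4 + 0.3333·1 + 0.0000·(-2) + (-0.6667)·3 = -4.3333.
u_2 = v_2 + 4.3333·e_1 = (1.1111, 2.4444, -2.0000, 0.1111).
‖u_2‖ = 3.3500, so e_2 = (0.3317, 0.7297, -0.5970, 0.0332).

e_2 = (0.3317, 0.7297, -0.5970, 0.0332)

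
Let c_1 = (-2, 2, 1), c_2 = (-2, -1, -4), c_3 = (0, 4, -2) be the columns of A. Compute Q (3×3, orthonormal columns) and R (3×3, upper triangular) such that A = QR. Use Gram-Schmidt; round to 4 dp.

Q = [[-0.6667, -0.5392, 0.5147], [0.6667, -0.1225, 0.7352], [0.3333, -0.8332, -0.4411]], R = [[3.0000, -0.6667, 2.0000], [0.0000, 4.5338, 1.1763], [0.0000, 0.0000, 3.8231]]

e_1 = c_1/‖c_1‖ = (-2, 2, 1)/3.0000 = (-0.6667, 0.6667, 0.3333).
r_{12} = e_1·c_2 = -0.6667.
u_2 = c_2 + 0.6667·e_1 = (-2.4444, -0.5556, -3.7778).
‖u_2‖ = 4.5338, so e_2 = (-0.5392, -0.1225, -0.8332).
r_{13} = e_1·c_3 = 2.0000; r_{23} = e_2·c_3 = 1.1763.
u_3 = c_3 − 2.0000·e_1 − 1.1763·e_2 = (1.9676, 2.8108, -1.6865).
‖u_3‖ = 3.8231, so e_3 = (0.5147, 0.7352, -0.4411).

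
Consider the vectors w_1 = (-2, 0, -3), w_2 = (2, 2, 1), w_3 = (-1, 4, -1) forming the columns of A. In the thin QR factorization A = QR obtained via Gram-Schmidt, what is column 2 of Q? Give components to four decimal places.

e_2 = (0.4036, 0.8745, -0.2691)

e_1 = w_1/‖w_1‖ = (-2, 0, -3)/3.6056 = (-0.5547, 0.0000, -0.8321).
r_{12} = e_1·w_2 = -1.9415.
u_2 = w_2 + 1.9415·e_1 = (0.9231, 2.0000, -0.6154).
‖u_2‖ = 2.2871, so e_2 = (0.4036, 0.8745, -0.2691).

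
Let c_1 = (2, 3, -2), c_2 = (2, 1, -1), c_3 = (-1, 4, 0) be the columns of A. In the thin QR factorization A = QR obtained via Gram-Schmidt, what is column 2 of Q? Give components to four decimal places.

q_2 = (0.8468, -0.5293, 0.0529)

q_1 = c_1/‖c_1‖ = (2, 3, -2)/4.1231 = (0.4851, 0.7276, -0.4851).
r_{12} = q_1·c_2 = 2.1828.
u_2 = c_2 − 2.1828·q_1 = (0.9412, -0.5882, 0.0588).
‖u_2‖ = 1.1114, so q_2 = (0.8468, -0.5293, 0.0529).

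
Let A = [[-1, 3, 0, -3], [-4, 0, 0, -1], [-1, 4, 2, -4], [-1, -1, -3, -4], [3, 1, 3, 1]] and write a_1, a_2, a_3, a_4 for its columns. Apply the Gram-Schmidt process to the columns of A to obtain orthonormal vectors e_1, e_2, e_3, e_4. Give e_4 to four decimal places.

a_1 = (-1, -4, -1, -1, 3); ‖a_1‖ = 5.2915, so e_1 = (-0.1890, -0.7559, -0.1890, -0.1890, 0.5669).
e_1·a_2 = (-0.1890)·3 + (-0.7559)·0 + (-0.1890)·4 + (-0.1890)·(-1) + 0.5669·1 = -0.5669.
u_2 = a_2 + 0.5669·e_1 = (2.8929, -0.4286, 3.8929, -1.1071, 1.3214).
‖u_2‖ = 5.1651, so e_2 = (0.5601, -0.0830, 0.7537, -0.2143, 0.2558).
e_1·a_3 = (-0.1890)·0 + (-0.7559)·0 + (-0.1890)·2 + (-0.1890)·(-3) + 0.5669·3 = 1.8898; e_2·a_3 = 0.5601·0 + (-0.0830)·0 + 0.7537·2 + (-0.2143)·(-3) + 0.2558·3 = 2.9179.
u_3 = a_3 − 1.8898·e_1 − 2.9179·e_2 = (-1.2771, 1.6707, 0.1580, -2.0174, 1.1821).
‖u_3‖ = 3.1487, so e_3 = (-0.4056, 0.5306, 0.0502, -0.6407, 0.3754).
e_1·a_4 = (-0.1890)·(-3) + (-0.7559)·(-1) + (-0.1890)·(-4) + (-0.1890)·(-4) + 0.5669·1 = 3.4017; e_2·a_4 = 0.5601·(-3) + (-0.0830)·(-1) + 0.7537·(-4) + (-0.2143)·(-4) + 0.2558·1 = -3.4987; e_3·a_4 = (-0.4056)·(-3) + 0.5306·(-1) + 0.0502·(-4) + (-0.6407)·(-4) + 0.3754·1 = 3.4238.
u_4 = a_4 − 3.4017·e_1 + 3.4987·e_2 − 3.4238·e_3 = (0.9911, -0.5355, -0.8920, -1.9134, -1.3188).
‖u_4‖ = 2.7322, so e_4 = (0.3627, -0.1960, -0.3265, -0.7003, -0.4827).

e_4 = (0.3627, -0.1960, -0.3265, -0.7003, -0.4827)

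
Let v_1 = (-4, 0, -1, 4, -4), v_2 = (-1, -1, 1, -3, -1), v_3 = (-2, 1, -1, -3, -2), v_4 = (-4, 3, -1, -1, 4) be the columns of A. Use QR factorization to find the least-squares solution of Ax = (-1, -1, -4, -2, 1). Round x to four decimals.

x = (-0.2059, -0.5000, 0.7794, 0.1029)

v_1 = (-4, 0, -1, 4, -4); ‖v_1‖ = 7.0000, so e_1 = (-0.5714, 0.0000, -0.1429, 0.5714, -0.5714).
e_1·v_2 = (-0.5714)·(-1) + 0.0000·(-1) + (-0.1429)·1 + 0.5714·(-3) + (-0.5714)·(-1) = -0.7143.
u_2 = v_2 + 0.7143·e_1 = (-1.4082, -1.0000, 0.8980, -2.5918, -1.4082).
‖u_2‖ = 3.5341, so e_2 = (-0.3985, -0.2830, 0.2541, -0.7334, -0.3985).
e_1·v_3 = (-0.5714)·(-2) + 0.0000·1 + (-0.1429)·(-1) + 0.5714·(-3) + (-0.5714)·(-2) = 0.7143; e_2·v_3 = (-0.3985)·(-2) + (-0.2830)·1 + 0.2541·(-1) + (-0.7334)·(-3) + (-0.3985)·(-2) = 3.2569.
u_3 = v_3 − 0.7143·e_1 − 3.2569·e_2 = (-0.2941, 1.9216, -1.7255, -1.0196, -0.2941).
‖u_3‖ = 2.8076, so e_3 = (-0.1048, 0.6844, -0.6146, -0.3632, -0.1048).
e_1·v_4 = (-0.5714)·(-4) + 0.0000·3 + (-0.1429)·(-1) + 0.5714·(-1) + (-0.5714)·4 = -0.4286; e_2·v_4 = (-0.3985)·(-4) + (-0.2830)·3 + 0.2541·(-1) + (-0.7334)·(-1) + (-0.3985)·4 = -0.3696; e_3·v_4 = (-0.1048)·(-4) + 0.6844·3 + (-0.6146)·(-1) + (-0.3632)·(-1) + (-0.1048)·4 = 3.0310.
u_4 = v_4 + 0.4286·e_1 + 0.3696·e_2 − 3.0310·e_3 = (-4.0746, 0.8209, 0.8955, 0.0746, 3.9254).
‖u_4‖ = 5.7873, so e_4 = (-0.7041, 0.1418, 0.1547, 0.0129, 0.6783).
Qᵀb = (-0.5714, 0.7334, 2.5003, 0.5957).
Back-substitute: x_4 = 0.5957/5.7873 = 0.1029.
x_3 = (2.5003 − 3.0310·0.1029)/2.8076 = 0.7794.
x_2 = (0.7334 − 3.2569·0.7794 + 0.3696·0.1029)/3.5341 = -0.5000.
x_1 = (-0.5714 + 0.7143·(-0.5000) − 0.7143·0.7794 + 0.4286·0.1029)/7.0000 = -0.2059.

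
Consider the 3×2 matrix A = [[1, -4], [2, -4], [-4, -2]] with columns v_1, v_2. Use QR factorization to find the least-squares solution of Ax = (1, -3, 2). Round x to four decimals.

x = (-0.6108, 0.0432)

v_1 = (1, 2, -4); ‖v_1‖ = 4.5826, so e_1 = (0.2182, 0.4364, -0.8729).
e_1·v_2 = 0.2182·(-4) + 0.4364·(-4) + (-0.8729)·(-2) = -0.8729.
u_2 = v_2 + 0.8729·e_1 = (-3.8095, -3.6190, -2.7619).
‖u_2‖ = 5.9362, so e_2 = (-0.6417, -0.6097, -0.4653).
Qᵀb = (-2.8368, 0.2567).
Back-substitute: x_2 = 0.2567/5.9362 = 0.0432.
x_1 = (-2.8368 + 0.8729·0.0432)/4.5826 = -0.6108.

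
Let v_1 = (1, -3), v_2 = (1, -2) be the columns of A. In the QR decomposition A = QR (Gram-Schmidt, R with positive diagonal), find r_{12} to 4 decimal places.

v_1 = (1, -3); ‖v_1‖ = 3.1623, so q_1 = (0.3162, -0.9487).
r_{12} = q_1·v_2 = 2.2136.

r_{12} = 2.2136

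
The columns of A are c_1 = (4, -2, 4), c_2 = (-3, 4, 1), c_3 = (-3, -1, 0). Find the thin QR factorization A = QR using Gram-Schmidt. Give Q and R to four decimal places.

c_1 = (4, -2, 4); ‖c_1‖ = 6.0000, so e_1 = (0.6667, -0.3333, 0.6667).
e_1·c_2 = 0.6667·(-3) + (-0.3333)·4 + 0.6667·1 = -2.6667.
u_2 = c_2 + 2.6667·e_1 = (-1.2222, 3.1111, 2.7778).
‖u_2‖ = 4.3461, so e_2 = (-0.2812, 0.7158, 0.6391).
e_1·c_3 = 0.6667·(-3) + (-0.3333)·(-1) + 0.6667·0 = -1.6667; e_2·c_3 = (-0.2812)·(-3) + 0.7158·(-1) + 0.6391·0 = 0.1278.
u_3 = c_3 + 1.6667·e_1 − 0.1278·e_2 = (-1.8529, -1.6471, 1.0294).
‖u_3‖ = 2.6844, so e_3 = (-0.6903, -0.6136, 0.3835).

Q = [[0.6667, -0.2812, -0.6903], [-0.3333, 0.7158, -0.6136], [0.6667, 0.6391, 0.3835]], R = [[6.0000, -2.6667, -1.6667], [0.0000, 4.3461, 0.1278], [0.0000, 0.0000, 2.6844]]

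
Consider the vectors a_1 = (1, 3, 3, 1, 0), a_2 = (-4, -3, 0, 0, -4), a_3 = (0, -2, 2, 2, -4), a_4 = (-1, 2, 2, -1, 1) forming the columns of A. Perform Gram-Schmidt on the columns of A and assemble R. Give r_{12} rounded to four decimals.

a_1 = (1, 3, 3, 1, 0); ‖a_1‖ = 4.4721, so q_1 = (0.2236, 0.6708, 0.6708, 0.2236, 0.0000).
r_{12} = q_1·a_2 = -2.9069.

r_{12} = -2.9069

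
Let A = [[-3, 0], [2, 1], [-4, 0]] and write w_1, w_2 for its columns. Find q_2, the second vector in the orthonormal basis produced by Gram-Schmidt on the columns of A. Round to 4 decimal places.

w_1 = (-3, 2, -4); ‖w_1‖ = 5.3852, so q_1 = (-0.5571, 0.3714, -0.7428).
q_1·w_2 = (-0.5571)·0 + 0.3714·1 + (-0.7428)·0 = 0.3714.
u_2 = w_2 − 0.3714·q_1 = (0.2069, 0.8621, 0.2759).
‖u_2‖ = 0.9285, so q_2 = (0.2228, 0.9285, 0.2971).

q_2 = (0.2228, 0.9285, 0.2971)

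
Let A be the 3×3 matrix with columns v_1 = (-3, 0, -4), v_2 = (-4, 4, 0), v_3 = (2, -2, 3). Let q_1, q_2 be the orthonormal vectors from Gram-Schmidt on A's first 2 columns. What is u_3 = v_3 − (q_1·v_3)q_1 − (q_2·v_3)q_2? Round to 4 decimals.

u_3 = (-0.8780, -0.8780, 0.6585)

v_1 = (-3, 0, -4); ‖v_1‖ = 5.0000, so q_1 = (-0.6000, 0.0000, -0.8000).
q_1·v_2 = (-0.6000)·(-4) + 0.0000·4 + (-0.8000)·0 = 2.4000.
u_2 = v_2 − 2.4000·q_1 = (-2.5600, 4.0000, 1.9200).
‖u_2‖ = 5.1225, so q_2 = (-0.4998, 0.7809, 0.3748).
q_1·v_3 = (-0.6000)·2 + 0.0000·(-2) + (-0.8000)·3 = -3.6000; q_2·v_3 = (-0.4998)·2 + 0.7809·(-2) + 0.3748·3 = -1.4368.
u_3 = v_3 + 3.6000·q_1 + 1.4368·q_2 = (-0.8780, -0.8780, 0.6585).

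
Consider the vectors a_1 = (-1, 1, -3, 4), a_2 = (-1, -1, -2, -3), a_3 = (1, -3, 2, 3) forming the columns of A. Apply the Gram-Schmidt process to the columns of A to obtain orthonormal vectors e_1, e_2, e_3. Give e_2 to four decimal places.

e_2 = (-0.3306, -0.2104, -0.7213, -0.5711)

a_1 = (-1, 1, -3, 4); ‖a_1‖ = 5.1962, so e_1 = (-0.1925, 0.1925, -0.5774, 0.7698).
e_1·a_2 = (-0.1925)·(-1) + 0.1925·(-1) + (-0.5774)·(-2) + 0.7698·(-3) = -1.1547.
u_2 = a_2 + 1.1547·e_1 = (-1.2222, -0.7778, -2.6667, -2.1111).
‖u_2‖ = 3.6968, so e_2 = (-0.3306, -0.2104, -0.7213, -0.5711).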